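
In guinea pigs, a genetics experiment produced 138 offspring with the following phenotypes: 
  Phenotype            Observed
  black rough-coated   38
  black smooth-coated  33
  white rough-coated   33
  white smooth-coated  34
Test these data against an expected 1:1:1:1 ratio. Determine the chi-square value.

0.493

The 1:1:1:1 ratio has 4 parts, so with N = 138 the expected counts are:
  black rough-coated: 138 × 1/4 = 34.5
  black smooth-coated: 138 × 1/4 = 34.5
  white rough-coated: 138 × 1/4 = 34.5
  white smooth-coated: 138 × 1/4 = 34.5
χ² = Σ (O − E)² / E
  black rough-coated: (38 − 34.5)² / 34.5 = 0.3551
  black smooth-coated: (33 − 34.5)² / 34.5 = 0.0652
  white rough-coated: (33 − 34.5)² / 34.5 = 0.0652
  white smooth-coated: (34 − 34.5)² / 34.5 = 0.0072
χ² = 0.3551 + 0.0652 + 0.0652 + 0.0072 = 0.4927 ≈ 0.493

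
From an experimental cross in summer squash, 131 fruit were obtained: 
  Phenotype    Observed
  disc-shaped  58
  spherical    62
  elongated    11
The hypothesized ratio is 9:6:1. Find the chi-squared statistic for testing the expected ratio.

Expected counts for N = 131 under a 9:6:1 ratio (total parts = 16):
  disc-shaped: 131 × 9/16 = 73.6875
  spherical: 131 × 6/16 = 49.125
  elongated: 131 × 1/16 = 8.1875
χ² = Σ (O − E)² / E
  disc-shaped: (58 − 73.6875)² / 73.6875 = 3.3397
  spherical: (62 − 49.125)² / 49.125 = 3.3744
  elongated: (11 − 8.1875)² / 8.1875 = 0.9661
χ² = 3.3397 + 3.3744 + 0.9661 = 7.6802 ≈ 7.680

7.680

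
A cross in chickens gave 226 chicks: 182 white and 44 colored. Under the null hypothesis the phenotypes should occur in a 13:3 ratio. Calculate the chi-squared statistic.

0.077

The 13:3 ratio has 16 parts, so with N = 226 the expected counts are:
  white: 226 × 13/16 = 183.625
  colored: 226 × 3/16 = 42.375
χ² = Σ (O − E)² / E
  white: (182 − 183.625)² / 183.625 = 0.0144
  colored: (44 − 42.375)² / 42.375 = 0.0623
χ² = 0.0144 + 0.0623 = 0.0767 ≈ 0.077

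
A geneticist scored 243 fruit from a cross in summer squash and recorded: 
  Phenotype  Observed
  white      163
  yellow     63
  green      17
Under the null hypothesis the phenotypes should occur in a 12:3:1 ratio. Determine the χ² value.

8.923

Under the 12:3:1 hypothesis (Σ ratio = 16, N = 243):
  white: 243 × 12/16 = 182.25
  yellow: 243 × 3/16 = 45.5625
  green: 243 × 1/16 = 15.1875
χ² = Σ (O − E)² / E
  white: (163 − 182.25)² / 182.25 = 2.0333
  yellow: (63 − 45.5625)² / 45.5625 = 6.6736
  green: (17 − 15.1875)² / 15.1875 = 0.2163
χ² = 2.0333 + 6.6736 + 0.2163 = 8.9232 ≈ 8.923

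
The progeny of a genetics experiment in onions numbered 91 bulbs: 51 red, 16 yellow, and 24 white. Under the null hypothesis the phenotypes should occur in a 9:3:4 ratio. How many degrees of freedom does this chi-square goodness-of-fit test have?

A goodness-of-fit test with 3 phenotype classes has df = 3 − 1 = 2.

2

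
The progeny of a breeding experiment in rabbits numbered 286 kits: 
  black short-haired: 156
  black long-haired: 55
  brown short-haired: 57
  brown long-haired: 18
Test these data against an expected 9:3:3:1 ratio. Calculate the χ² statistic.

0.396

The 9:3:3:1 ratio has 16 parts, so with N = 286 the expected counts are:
  black short-haired: 286 × 9/16 = 160.875
  black long-haired: 286 × 3/16 = 53.625
  brown short-haired: 286 × 3/16 = 53.625
  brown long-haired: 286 × 1/16 = 17.875
χ² = Σ (O − E)² / E
  black short-haired: (156 − 160.875)² / 160.875 = 0.1477
  black long-haired: (55 − 53.625)² / 53.625 = 0.0353
  brown short-haired: (57 − 53.625)² / 53.625 = 0.2124
  brown long-haired: (18 − 17.875)² / 17.875 = 0.0009
χ² = 0.1477 + 0.0353 + 0.2124 + 0.0009 = 0.3963 ≈ 0.396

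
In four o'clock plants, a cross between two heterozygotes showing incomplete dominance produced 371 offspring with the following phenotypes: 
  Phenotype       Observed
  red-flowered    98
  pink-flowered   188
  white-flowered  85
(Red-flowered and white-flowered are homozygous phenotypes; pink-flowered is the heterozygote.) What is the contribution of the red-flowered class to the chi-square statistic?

0.297

With incomplete dominance, a heterozygote × heterozygote cross gives a 1:2:1 phenotypic ratio.
Total ratio parts = 4. Expected numbers out of 371:
  red-flowered: 371 × 1/4 = 92.75
  pink-flowered: 371 × 2/4 = 185.5
  white-flowered: 371 × 1/4 = 92.75
Contribution of red-flowered: (98 − 92.75)² / 92.75 = 0.2972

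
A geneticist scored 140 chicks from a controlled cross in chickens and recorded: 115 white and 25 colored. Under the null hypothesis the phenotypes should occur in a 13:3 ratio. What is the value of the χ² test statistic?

0.073

Under the 13:3 hypothesis (Σ ratio = 16, N = 140):
  white: 140 × 13/16 = 113.75
  colored: 140 × 3/16 = 26.25
χ² = Σ (O − E)² / E
  white: (115 − 113.75)² / 113.75 = 0.0137
  colored: (25 − 26.25)² / 26.25 = 0.0595
χ² = 0.0137 + 0.0595 = 0.0732 ≈ 0.073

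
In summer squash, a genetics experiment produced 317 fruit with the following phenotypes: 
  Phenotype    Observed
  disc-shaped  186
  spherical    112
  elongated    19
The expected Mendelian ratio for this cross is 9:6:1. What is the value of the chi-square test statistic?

0.762

The 9:6:1 ratio has 16 parts, so with N = 317 the expected counts are:
  disc-shaped: 317 × 9/16 = 178.3125
  spherical: 317 × 6/16 = 118.875
  elongated: 317 × 1/16 = 19.8125
χ² = Σ (O − E)² / E
  disc-shaped: (186 − 178.3125)² / 178.3125 = 0.3314
  spherical: (112 − 118.875)² / 118.875 = 0.3976
  elongated: (19 − 19.8125)² / 19.8125 = 0.0333
χ² = 0.3314 + 0.3976 + 0.0333 = 0.7623 ≈ 0.762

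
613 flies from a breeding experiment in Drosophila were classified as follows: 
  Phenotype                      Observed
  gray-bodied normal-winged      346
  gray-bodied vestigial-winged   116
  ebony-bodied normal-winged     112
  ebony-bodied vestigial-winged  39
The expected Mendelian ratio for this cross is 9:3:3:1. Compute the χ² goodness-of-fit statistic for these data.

Under the 9:3:3:1 hypothesis (Σ ratio = 16, N = 613):
  gray-bodied normal-winged: 613 × 9/16 = 344.8125
  gray-bodied vestigial-winged: 613 × 3/16 = 114.9375
  ebony-bodied normal-winged: 613 × 3/16 = 114.9375
  ebony-bodied vestigial-winged: 613 × 1/16 = 38.3125
χ² = Σ (O − E)² / E
  gray-bodied normal-winged: (346 − 344.8125)² / 344.8125 = 0.0041
  gray-bodied vestigial-winged: (116 − 114.9375)² / 114.9375 = 0.0098
  ebony-bodied normal-winged: (112 − 114.9375)² / 114.9375 = 0.0751
  ebony-bodied vestigial-winged: (39 − 38.3125)² / 38.3125 = 0.0123
χ² = 0.0041 + 0.0098 + 0.0751 + 0.0123 = 0.1013 ≈ 0.101

0.101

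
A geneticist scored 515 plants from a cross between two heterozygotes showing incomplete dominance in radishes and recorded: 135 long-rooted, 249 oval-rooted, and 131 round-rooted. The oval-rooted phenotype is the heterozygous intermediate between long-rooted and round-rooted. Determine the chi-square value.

0.623

With incomplete dominance, a heterozygote × heterozygote cross gives a 1:2:1 phenotypic ratio.
Expected counts for N = 515 under a 1:2:1 ratio (total parts = 4):
  long-rooted: 515 × 1/4 = 128.75
  oval-rooted: 515 × 2/4 = 257.5
  round-rooted: 515 × 1/4 = 128.75
χ² = Σ (O − E)² / E
  long-rooted: (135 − 128.75)² / 128.75 = 0.3034
  oval-rooted: (249 − 257.5)² / 257.5 = 0.2806
  round-rooted: (131 − 128.75)² / 128.75 = 0.0393
χ² = 0.3034 + 0.2806 + 0.0393 = 0.6233 ≈ 0.623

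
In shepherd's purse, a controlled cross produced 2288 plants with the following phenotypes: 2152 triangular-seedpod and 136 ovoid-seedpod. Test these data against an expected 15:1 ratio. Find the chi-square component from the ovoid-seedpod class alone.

0.343

The 15:1 ratio has 16 parts, so with N = 2288 the expected counts are:
  triangular-seedpod: 2288 × 15/16 = 2145
  ovoid-seedpod: 2288 × 1/16 = 143
Contribution of ovoid-seedpod: (136 − 143)² / 143 = 0.3427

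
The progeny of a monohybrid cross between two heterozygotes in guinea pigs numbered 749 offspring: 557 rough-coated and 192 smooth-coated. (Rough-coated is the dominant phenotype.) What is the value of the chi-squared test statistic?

For a monohybrid cross between heterozygotes with complete dominance, the expected phenotypic ratio is 3:1.
Expected counts for N = 749 under a 3:1 ratio (total parts = 4):
  rough-coated: 749 × 3/4 = 561.75
  smooth-coated: 749 × 1/4 = 187.25
χ² = Σ (O − E)² / E
  rough-coated: (557 − 561.75)² / 561.75 = 0.0402
  smooth-coated: (192 − 187.25)² / 187.25 = 0.1205
χ² = 0.0402 + 0.1205 = 0.1607 ≈ 0.161

0.161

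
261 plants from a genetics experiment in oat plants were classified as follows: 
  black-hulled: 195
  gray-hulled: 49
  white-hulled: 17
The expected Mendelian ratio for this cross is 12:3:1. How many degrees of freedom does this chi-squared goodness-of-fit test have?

A goodness-of-fit test with 3 phenotype classes has df = 3 − 1 = 2.

2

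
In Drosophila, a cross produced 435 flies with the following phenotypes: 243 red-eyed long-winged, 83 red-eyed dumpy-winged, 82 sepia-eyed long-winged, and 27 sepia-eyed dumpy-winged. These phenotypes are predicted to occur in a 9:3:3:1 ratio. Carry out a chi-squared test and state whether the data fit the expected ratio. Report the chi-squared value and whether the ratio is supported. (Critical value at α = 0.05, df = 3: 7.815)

The 9:3:3:1 ratio has 16 parts, so with N = 435 the expected counts are:
  red-eyed long-winged: 435 × 9/16 = 244.6875
  red-eyed dumpy-winged: 435 × 3/16 = 81.5625
  sepia-eyed long-winged: 435 × 3/16 = 81.5625
  sepia-eyed dumpy-winged: 435 × 1/16 = 27.1875
χ² = Σ (O − E)² / E
  red-eyed long-winged: (243 − 244.6875)² / 244.6875 = 0.0116
  red-eyed dumpy-winged: (83 − 81.5625)² / 81.5625 = 0.0253
  sepia-eyed long-winged: (82 − 81.5625)² / 81.5625 = 0.0023
  sepia-eyed dumpy-winged: (27 − 27.1875)² / 27.1875 = 0.0013
χ² = 0.0116 + 0.0253 + 0.0023 + 0.0013 = 0.0405 ≈ 0.041
Degrees of freedom = 4 − 1 = 3; critical value at α = 0.05 is 7.815.
Since 0.041 < 7.815, we fail to reject the null hypothesis — the data are consistent with the 9:3:3:1 ratio.

0.041; consistent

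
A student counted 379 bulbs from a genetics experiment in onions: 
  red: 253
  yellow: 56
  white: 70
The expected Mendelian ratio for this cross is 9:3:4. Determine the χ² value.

17.093

Total ratio parts = 16. Expected numbers out of 379:
  red: 379 × 9/16 = 213.1875
  yellow: 379 × 3/16 = 71.0625
  white: 379 × 4/16 = 94.75
χ² = Σ (O − E)² / E
  red: (253 − 213.1875)² / 213.1875 = 7.4349
  yellow: (56 − 71.0625)² / 71.0625 = 3.1927
  white: (70 − 94.75)² / 94.75 = 6.4650
χ² = 7.4349 + 3.1927 + 6.4650 = 17.0926 ≈ 17.093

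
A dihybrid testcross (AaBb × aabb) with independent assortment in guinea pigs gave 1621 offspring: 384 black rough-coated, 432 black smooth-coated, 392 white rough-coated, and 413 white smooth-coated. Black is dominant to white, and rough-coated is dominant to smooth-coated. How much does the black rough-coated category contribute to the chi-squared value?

1.114

A dihybrid testcross with independent assortment gives a 1:1:1:1 ratio.
Expected counts for N = 1621 under a 1:1:1:1 ratio (total parts = 4):
  black rough-coated: 1621 × 1/4 = 405.25
  black smooth-coated: 1621 × 1/4 = 405.25
  white rough-coated: 1621 × 1/4 = 405.25
  white smooth-coated: 1621 × 1/4 = 405.25
Contribution of black rough-coated: (384 − 405.25)² / 405.25 = 1.1143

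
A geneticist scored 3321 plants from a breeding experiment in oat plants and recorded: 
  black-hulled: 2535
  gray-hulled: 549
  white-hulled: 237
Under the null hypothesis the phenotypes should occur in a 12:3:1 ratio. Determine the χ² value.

Expected counts for N = 3321 under a 12:3:1 ratio (total parts = 16):
  black-hulled: 3321 × 12/16 = 2490.75
  gray-hulled: 3321 × 3/16 = 622.6875
  white-hulled: 3321 × 1/16 = 207.5625
χ² = Σ (O − E)² / E
  black-hulled: (2535 − 2490.75)² / 2490.75 = 0.7861
  gray-hulled: (549 − 622.6875)² / 622.6875 = 8.7200
  white-hulled: (237 − 207.5625)² / 207.5625 = 4.1750
χ² = 0.7861 + 8.7200 + 4.1750 = 13.6811 ≈ 13.681

13.681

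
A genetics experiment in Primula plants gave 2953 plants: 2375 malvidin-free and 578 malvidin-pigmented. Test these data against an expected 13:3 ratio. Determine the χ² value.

1.314

Expected counts for N = 2953 under a 13:3 ratio (total parts = 16):
  malvidin-free: 2953 × 13/16 = 2399.3125
  malvidin-pigmented: 2953 × 3/16 = 553.6875
χ² = Σ (O − E)² / E
  malvidin-free: (2375 − 2399.3125)² / 2399.3125 = 0.2464
  malvidin-pigmented: (578 − 553.6875)² / 553.6875 = 1.0676
χ² = 0.2464 + 1.0676 = 1.314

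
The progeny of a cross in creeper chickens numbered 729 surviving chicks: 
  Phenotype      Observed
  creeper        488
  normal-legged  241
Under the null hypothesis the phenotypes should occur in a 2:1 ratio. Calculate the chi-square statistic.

The 2:1 ratio has 3 parts, so with N = 729 the expected counts are:
  creeper: 729 × 2/3 = 486
  normal-legged: 729 × 1/3 = 243
χ² = Σ (O − E)² / E
  creeper: (488 − 486)² / 486 = 0.0082
  normal-legged: (241 − 243)² / 243 = 0.0165
χ² = 0.0082 + 0.0165 = 0.0247 ≈ 0.025

0.025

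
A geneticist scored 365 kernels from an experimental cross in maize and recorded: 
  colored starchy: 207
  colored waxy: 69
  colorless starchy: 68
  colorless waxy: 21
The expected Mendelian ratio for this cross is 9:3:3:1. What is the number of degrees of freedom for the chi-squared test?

3

A goodness-of-fit test with 4 phenotype classes has df = 4 − 1 = 3.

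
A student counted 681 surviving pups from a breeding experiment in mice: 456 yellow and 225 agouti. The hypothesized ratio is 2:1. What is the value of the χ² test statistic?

The 2:1 ratio has 3 parts, so with N = 681 the expected counts are:
  yellow: 681 × 2/3 = 454
  agouti: 681 × 1/3 = 227
χ² = Σ (O − E)² / E
  yellow: (456 − 454)² / 454 = 0.0088
  agouti: (225 − 227)² / 227 = 0.0176
χ² = 0.0088 + 0.0176 = 0.0264 ≈ 0.026

0.026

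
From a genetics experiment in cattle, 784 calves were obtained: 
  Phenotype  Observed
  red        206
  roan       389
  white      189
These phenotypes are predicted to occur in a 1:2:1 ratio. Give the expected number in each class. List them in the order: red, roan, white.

196, 392, 196

Under the 1:2:1 hypothesis (Σ ratio = 4, N = 784):
  red: 784 × 1/4 = 196
  roan: 784 × 2/4 = 392
  white: 784 × 1/4 = 196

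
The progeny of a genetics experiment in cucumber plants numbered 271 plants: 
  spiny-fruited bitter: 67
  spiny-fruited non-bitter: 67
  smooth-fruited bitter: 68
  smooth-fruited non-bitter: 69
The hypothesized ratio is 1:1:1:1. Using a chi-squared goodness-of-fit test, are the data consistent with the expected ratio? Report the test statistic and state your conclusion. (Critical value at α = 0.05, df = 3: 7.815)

Total ratio parts = 4. Expected numbers out of 271:
  spiny-fruited bitter: 271 × 1/4 = 67.75
  spiny-fruited non-bitter: 271 × 1/4 = 67.75
  smooth-fruited bitter: 271 × 1/4 = 67.75
  smooth-fruited non-bitter: 271 × 1/4 = 67.75
χ² = Σ (O − E)² / E
  spiny-fruited bitter: (67 − 67.75)² / 67.75 = 0.0083
  spiny-fruited non-bitter: (67 − 67.75)² / 67.75 = 0.0083
  smooth-fruited bitter: (68 − 67.75)² / 67.75 = 0.0009
  smooth-fruited non-bitter: (69 − 67.75)² / 67.75 = 0.0231
χ² = 0.0083 + 0.0083 + 0.0009 + 0.0231 = 0.0406 ≈ 0.041
Degrees of freedom = 4 − 1 = 3; critical value at α = 0.05 is 7.815.
Since 0.041 < 7.815, we fail to reject the null hypothesis — the data are consistent with the 1:1:1:1 ratio.

0.041; consistent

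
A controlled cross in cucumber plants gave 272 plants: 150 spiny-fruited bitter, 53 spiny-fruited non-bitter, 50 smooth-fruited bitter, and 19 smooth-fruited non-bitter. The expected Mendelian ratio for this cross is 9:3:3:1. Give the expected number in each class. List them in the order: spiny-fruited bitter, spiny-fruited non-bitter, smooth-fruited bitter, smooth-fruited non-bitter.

153, 51, 51, 17

Total ratio parts = 16. Expected numbers out of 272:
  spiny-fruited bitter: 272 × 9/16 = 153
  spiny-fruited non-bitter: 272 × 3/16 = 51
  smooth-fruited bitter: 272 × 3/16 = 51
  smooth-fruited non-bitter: 272 × 1/16 = 17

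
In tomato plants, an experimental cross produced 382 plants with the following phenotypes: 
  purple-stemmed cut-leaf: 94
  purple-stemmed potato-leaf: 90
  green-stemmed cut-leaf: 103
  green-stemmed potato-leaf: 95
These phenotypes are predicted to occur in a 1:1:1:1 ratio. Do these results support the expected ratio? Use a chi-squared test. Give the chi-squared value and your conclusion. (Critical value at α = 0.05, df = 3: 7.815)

0.932; consistent

Total ratio parts = 4. Expected numbers out of 382:
  purple-stemmed cut-leaf: 382 × 1/4 = 95.5
  purple-stemmed potato-leaf: 382 × 1/4 = 95.5
  green-stemmed cut-leaf: 382 × 1/4 = 95.5
  green-stemmed potato-leaf: 382 × 1/4 = 95.5
χ² = Σ (O − E)² / E
  purple-stemmed cut-leaf: (94 − 95.5)² / 95.5 = 0.0236
  purple-stemmed potato-leaf: (90 − 95.5)² / 95.5 = 0.3168
  green-stemmed cut-leaf: (103 − 95.5)² / 95.5 = 0.5890
  green-stemmed potato-leaf: (95 − 95.5)² / 95.5 = 0.0026
χ² = 0.0236 + 0.3168 + 0.5890 + 0.0026 = 0.932
Degrees of freedom = 4 − 1 = 3; critical value at α = 0.05 is 7.815.
Since 0.932 < 7.815, we fail to reject the null hypothesis — the data are consistent with the 1:1:1:1 ratio.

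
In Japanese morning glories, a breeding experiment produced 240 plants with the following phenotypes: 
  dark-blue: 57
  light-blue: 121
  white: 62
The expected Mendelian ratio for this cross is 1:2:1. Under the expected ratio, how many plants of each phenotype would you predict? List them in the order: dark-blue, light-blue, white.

60, 120, 60

The 1:2:1 ratio has 4 parts, so with N = 240 the expected counts are:
  dark-blue: 240 × 1/4 = 60
  light-blue: 240 × 2/4 = 120
  white: 240 × 1/4 = 60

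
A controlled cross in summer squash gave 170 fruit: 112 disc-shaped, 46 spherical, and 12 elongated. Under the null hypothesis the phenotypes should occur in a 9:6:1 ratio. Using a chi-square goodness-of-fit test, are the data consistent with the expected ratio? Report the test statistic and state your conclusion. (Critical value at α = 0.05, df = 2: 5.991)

7.924; not consistent

Total ratio parts = 16. Expected numbers out of 170:
  disc-shaped: 170 × 9/16 = 95.625
  spherical: 170 × 6/16 = 63.75
  elongated: 170 × 1/16 = 10.625
χ² = Σ (O − E)² / E
  disc-shaped: (112 − 95.625)² / 95.625 = 2.8041
  spherical: (46 − 63.75)² / 63.75 = 4.9422
  elongated: (12 − 10.625)² / 10.625 = 0.1779
χ² = 2.8041 + 4.9422 + 0.1779 = 7.9242 ≈ 7.924
Degrees of freedom = 3 − 1 = 2; critical value at α = 0.05 is 5.991.
Since 7.924 > 5.991, we reject the null hypothesis — the data do not fit the 9:6:1 ratio.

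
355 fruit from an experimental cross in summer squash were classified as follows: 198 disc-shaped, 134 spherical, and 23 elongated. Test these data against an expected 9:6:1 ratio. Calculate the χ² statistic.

Expected counts for N = 355 under a 9:6:1 ratio (total parts = 16):
  disc-shaped: 355 × 9/16 = 199.6875
  spherical: 355 × 6/16 = 133.125
  elongated: 355 × 1/16 = 22.1875
χ² = Σ (O − E)² / E
  disc-shaped: (198 − 199.6875)² / 199.6875 = 0.0143
  spherical: (134 − 133.125)² / 133.125 = 0.0058
  elongated: (23 − 22.1875)² / 22.1875 = 0.0298
χ² = 0.0143 + 0.0058 + 0.0298 = 0.0499 ≈ 0.050

0.050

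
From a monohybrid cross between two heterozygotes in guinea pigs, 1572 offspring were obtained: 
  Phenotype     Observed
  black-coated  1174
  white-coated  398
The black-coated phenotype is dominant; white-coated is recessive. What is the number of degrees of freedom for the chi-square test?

1

For a monohybrid cross between heterozygotes with complete dominance, the expected phenotypic ratio is 3:1.
A goodness-of-fit test with 2 phenotype classes has df = 2 − 1 = 1.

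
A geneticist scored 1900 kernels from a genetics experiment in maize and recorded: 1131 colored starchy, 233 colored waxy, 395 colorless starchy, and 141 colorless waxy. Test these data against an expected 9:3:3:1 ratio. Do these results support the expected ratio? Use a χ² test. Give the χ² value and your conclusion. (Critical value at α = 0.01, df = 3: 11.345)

Expected counts for N = 1900 under a 9:3:3:1 ratio (total parts = 16):
  colored starchy: 1900 × 9/16 = 1068.75
  colored waxy: 1900 × 3/16 = 356.25
  colorless starchy: 1900 × 3/16 = 356.25
  colorless waxy: 1900 × 1/16 = 118.75
χ² = Σ (O − E)² / E
  colored starchy: (1131 − 1068.75)² / 1068.75 = 3.6258
  colored waxy: (233 − 356.25)² / 356.25 = 42.6402
  colorless starchy: (395 − 356.25)² / 356.25 = 4.2149
  colorless waxy: (141 − 118.75)² / 118.75 = 4.1689
χ² = 3.6258 + 42.6402 + 4.2149 + 4.1689 = 54.6498 ≈ 54.650
Degrees of freedom = 4 − 1 = 3; critical value at α = 0.01 is 11.345.
Since 54.650 > 11.345, we reject the null hypothesis — the data do not fit the 9:3:3:1 ratio.

54.650; not consistent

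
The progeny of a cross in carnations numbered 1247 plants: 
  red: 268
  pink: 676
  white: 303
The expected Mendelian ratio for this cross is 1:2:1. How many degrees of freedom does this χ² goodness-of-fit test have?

A goodness-of-fit test with 3 phenotype classes has df = 3 − 1 = 2.

2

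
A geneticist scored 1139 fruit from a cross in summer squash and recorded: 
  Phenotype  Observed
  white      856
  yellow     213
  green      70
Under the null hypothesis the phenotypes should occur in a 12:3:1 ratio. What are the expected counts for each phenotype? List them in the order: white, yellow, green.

854.25, 213.5625, 71.1875

Under the 12:3:1 hypothesis (Σ ratio = 16, N = 1139):
  white: 1139 × 12/16 = 854.25
  yellow: 1139 × 3/16 = 213.5625
  green: 1139 × 1/16 = 71.1875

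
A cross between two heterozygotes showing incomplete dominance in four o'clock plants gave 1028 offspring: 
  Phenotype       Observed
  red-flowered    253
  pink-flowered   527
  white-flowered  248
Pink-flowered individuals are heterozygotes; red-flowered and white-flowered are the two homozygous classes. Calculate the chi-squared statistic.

With incomplete dominance, a heterozygote × heterozygote cross gives a 1:2:1 phenotypic ratio.
Expected counts for N = 1028 under a 1:2:1 ratio (total parts = 4):
  red-flowered: 1028 × 1/4 = 257
  pink-flowered: 1028 × 2/4 = 514
  white-flowered: 1028 × 1/4 = 257
χ² = Σ (O − E)² / E
  red-flowered: (253 − 257)² / 257 = 0.0623
  pink-flowered: (527 − 514)² / 514 = 0.3288
  white-flowered: (248 − 257)² / 257 = 0.3152
χ² = 0.0623 + 0.3288 + 0.3152 = 0.7063 ≈ 0.706

0.706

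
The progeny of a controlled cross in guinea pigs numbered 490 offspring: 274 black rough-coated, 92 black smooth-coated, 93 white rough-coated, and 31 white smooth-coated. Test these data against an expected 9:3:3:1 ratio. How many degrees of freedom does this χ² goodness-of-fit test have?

A goodness-of-fit test with 4 phenotype classes has df = 4 − 1 = 3.

3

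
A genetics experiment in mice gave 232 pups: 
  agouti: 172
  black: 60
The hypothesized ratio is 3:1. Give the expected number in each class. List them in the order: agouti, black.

Under the 3:1 hypothesis (Σ ratio = 4, N = 232):
  agouti: 232 × 3/4 = 174
  black: 232 × 1/4 = 58

174, 58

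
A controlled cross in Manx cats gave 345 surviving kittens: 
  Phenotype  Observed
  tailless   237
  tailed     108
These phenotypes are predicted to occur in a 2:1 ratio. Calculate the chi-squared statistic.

0.639

Total ratio parts = 3. Expected numbers out of 345:
  tailless: 345 × 2/3 = 230
  tailed: 345 × 1/3 = 115
χ² = Σ (O − E)² / E
  tailless: (237 − 230)² / 230 = 0.2130
  tailed: (108 − 115)² / 115 = 0.4261
χ² = 0.2130 + 0.4261 = 0.6391 ≈ 0.639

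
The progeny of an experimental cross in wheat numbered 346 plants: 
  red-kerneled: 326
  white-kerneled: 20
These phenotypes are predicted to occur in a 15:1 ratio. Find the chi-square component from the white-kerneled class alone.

0.122

The 15:1 ratio has 16 parts, so with N = 346 the expected counts are:
  red-kerneled: 346 × 15/16 = 324.375
  white-kerneled: 346 × 1/16 = 21.625
Contribution of white-kerneled: (20 − 21.625)² / 21.625 = 0.1221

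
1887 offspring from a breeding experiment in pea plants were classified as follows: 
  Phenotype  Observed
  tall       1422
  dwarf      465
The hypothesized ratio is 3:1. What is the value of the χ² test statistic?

Expected counts for N = 1887 under a 3:1 ratio (total parts = 4):
  tall: 1887 × 3/4 = 1415.25
  dwarf: 1887 × 1/4 = 471.75
χ² = Σ (O − E)² / E
  tall: (1422 − 1415.25)² / 1415.25 = 0.0322
  dwarf: (465 − 471.75)² / 471.75 = 0.0966
χ² = 0.0322 + 0.0966 = 0.1288 ≈ 0.129

0.129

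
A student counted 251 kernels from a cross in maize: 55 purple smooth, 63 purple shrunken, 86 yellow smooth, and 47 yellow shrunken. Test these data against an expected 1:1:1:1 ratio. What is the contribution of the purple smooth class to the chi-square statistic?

Expected counts for N = 251 under a 1:1:1:1 ratio (total parts = 4):
  purple smooth: 251 × 1/4 = 62.75
  purple shrunken: 251 × 1/4 = 62.75
  yellow smooth: 251 × 1/4 = 62.75
  yellow shrunken: 251 × 1/4 = 62.75
Contribution of purple smooth: (55 − 62.75)² / 62.75 = 0.9572

0.957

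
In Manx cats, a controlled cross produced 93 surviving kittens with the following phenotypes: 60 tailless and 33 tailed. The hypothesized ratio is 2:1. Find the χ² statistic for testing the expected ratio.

0.194

Total ratio parts = 3. Expected numbers out of 93:
  tailless: 93 × 2/3 = 62
  tailed: 93 × 1/3 = 31
χ² = Σ (O − E)² / E
  tailless: (60 − 62)² / 62 = 0.0645
  tailed: (33 − 31)² / 31 = 0.1290
χ² = 0.0645 + 0.1290 = 0.1935 ≈ 0.194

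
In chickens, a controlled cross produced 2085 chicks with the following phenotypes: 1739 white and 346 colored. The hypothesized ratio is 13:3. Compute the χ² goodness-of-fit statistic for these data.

6.358

The 13:3 ratio has 16 parts, so with N = 2085 the expected counts are:
  white: 2085 × 13/16 = 1694.0625
  colored: 2085 × 3/16 = 390.9375
χ² = Σ (O − E)² / E
  white: (1739 − 1694.0625)² / 1694.0625 = 1.1920
  colored: (346 − 390.9375)² / 390.9375 = 5.1655
χ² = 1.1920 + 5.1655 = 6.3575 ≈ 6.358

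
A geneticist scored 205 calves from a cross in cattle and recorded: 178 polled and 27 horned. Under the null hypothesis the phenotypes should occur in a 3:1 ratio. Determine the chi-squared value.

Total ratio parts = 4. Expected numbers out of 205:
  polled: 205 × 3/4 = 153.75
  horned: 205 × 1/4 = 51.25
χ² = Σ (O − E)² / E
  polled: (178 − 153.75)² / 153.75 = 3.8248
  horned: (27 − 51.25)² / 51.25 = 11.4744
χ² = 3.8248 + 11.4744 = 15.2992 ≈ 15.299

15.299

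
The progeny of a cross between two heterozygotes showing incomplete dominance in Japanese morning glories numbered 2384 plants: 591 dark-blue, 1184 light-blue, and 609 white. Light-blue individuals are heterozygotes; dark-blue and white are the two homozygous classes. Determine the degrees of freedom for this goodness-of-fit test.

With incomplete dominance, a heterozygote × heterozygote cross gives a 1:2:1 phenotypic ratio.
A goodness-of-fit test with 3 phenotype classes has df = 3 − 1 = 2.

2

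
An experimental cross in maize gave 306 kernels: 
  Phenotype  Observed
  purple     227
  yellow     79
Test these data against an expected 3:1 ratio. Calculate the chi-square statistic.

Expected counts for N = 306 under a 3:1 ratio (total parts = 4):
  purple: 306 × 3/4 = 229.5
  yellow: 306 × 1/4 = 76.5
χ² = Σ (O − E)² / E
  purple: (227 − 229.5)² / 229.5 = 0.0272
  yellow: (79 − 76.5)² / 76.5 = 0.0817
χ² = 0.0272 + 0.0817 = 0.1089 ≈ 0.109

0.109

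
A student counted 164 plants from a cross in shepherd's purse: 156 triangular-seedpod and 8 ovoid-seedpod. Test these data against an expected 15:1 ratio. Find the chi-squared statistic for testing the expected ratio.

0.527

The 15:1 ratio has 16 parts, so with N = 164 the expected counts are:
  triangular-seedpod: 164 × 15/16 = 153.75
  ovoid-seedpod: 164 × 1/16 = 10.25
χ² = Σ (O − E)² / E
  triangular-seedpod: (156 − 153.75)² / 153.75 = 0.0329
  ovoid-seedpod: (8 − 10.25)² / 10.25 = 0.4939
χ² = 0.0329 + 0.4939 = 0.5268 ≈ 0.527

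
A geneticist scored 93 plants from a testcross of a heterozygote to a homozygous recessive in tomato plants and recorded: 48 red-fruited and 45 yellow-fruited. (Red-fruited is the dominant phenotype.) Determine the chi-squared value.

A testcross of a heterozygote (Aa × aa) gives a 1:1 phenotypic ratio.
Expected counts for N = 93 under a 1:1 ratio (total parts = 2):
  red-fruited: 93 × 1/2 = 46.5
  yellow-fruited: 93 × 1/2 = 46.5
χ² = Σ (O − E)² / E
  red-fruited: (48 − 46.5)² / 46.5 = 0.0484
  yellow-fruited: (45 − 46.5)² / 46.5 = 0.0484
χ² = 0.0484 + 0.0484 = 0.0968 ≈ 0.097

0.097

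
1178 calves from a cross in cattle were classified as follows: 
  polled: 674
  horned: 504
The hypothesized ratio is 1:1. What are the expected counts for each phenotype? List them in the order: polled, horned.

The 1:1 ratio has 2 parts, so with N = 1178 the expected counts are:
  polled: 1178 × 1/2 = 589
  horned: 1178 × 1/2 = 589

589, 589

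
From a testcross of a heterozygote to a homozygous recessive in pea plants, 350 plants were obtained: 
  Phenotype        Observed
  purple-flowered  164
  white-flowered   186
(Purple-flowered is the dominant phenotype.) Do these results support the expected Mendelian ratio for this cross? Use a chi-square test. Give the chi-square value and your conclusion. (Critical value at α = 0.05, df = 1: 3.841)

A testcross of a heterozygote (Aa × aa) gives a 1:1 phenotypic ratio.
The 1:1 ratio has 2 parts, so with N = 350 the expected counts are:
  purple-flowered: 350 × 1/2 = 175
  white-flowered: 350 × 1/2 = 175
χ² = Σ (O − E)² / E
  purple-flowered: (164 − 175)² / 175 = 0.6914
  white-flowered: (186 − 175)² / 175 = 0.6914
χ² = 0.6914 + 0.6914 = 1.3828 ≈ 1.383
Degrees of freedom = 2 − 1 = 1; critical value at α = 0.05 is 3.841.
Since 1.383 < 3.841, we fail to reject the null hypothesis — the data are consistent with the 1:1 ratio.

1.383; consistent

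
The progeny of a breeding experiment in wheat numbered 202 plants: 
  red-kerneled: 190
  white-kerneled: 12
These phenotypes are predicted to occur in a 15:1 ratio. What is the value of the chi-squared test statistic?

The 15:1 ratio has 16 parts, so with N = 202 the expected counts are:
  red-kerneled: 202 × 15/16 = 189.375
  white-kerneled: 202 × 1/16 = 12.625
χ² = Σ (O − E)² / E
  red-kerneled: (190 − 189.375)² / 189.375 = 0.0021
  white-kerneled: (12 − 12.625)² / 12.625 = 0.0309
χ² = 0.0021 + 0.0309 = 0.033

0.033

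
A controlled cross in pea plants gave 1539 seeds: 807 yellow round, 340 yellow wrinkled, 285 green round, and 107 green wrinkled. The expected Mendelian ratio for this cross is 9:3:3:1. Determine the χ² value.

14.407

The 9:3:3:1 ratio has 16 parts, so with N = 1539 the expected counts are:
  yellow round: 1539 × 9/16 = 865.6875
  yellow wrinkled: 1539 × 3/16 = 288.5625
  green round: 1539 × 3/16 = 288.5625
  green wrinkled: 1539 × 1/16 = 96.1875
χ² = Σ (O − E)² / E
  yellow round: (807 − 865.6875)² / 865.6875 = 3.9786
  yellow wrinkled: (340 − 288.5625)² / 288.5625 = 9.1690
  green round: (285 − 288.5625)² / 288.5625 = 0.0440
  green wrinkled: (107 − 96.1875)² / 96.1875 = 1.2154
χ² = 3.9786 + 9.1690 + 0.0440 + 1.2154 = 14.407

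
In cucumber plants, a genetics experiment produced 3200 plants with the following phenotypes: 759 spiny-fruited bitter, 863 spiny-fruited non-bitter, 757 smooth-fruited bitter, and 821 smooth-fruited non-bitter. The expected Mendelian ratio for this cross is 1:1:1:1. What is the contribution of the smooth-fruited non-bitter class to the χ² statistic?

0.551

Expected counts for N = 3200 under a 1:1:1:1 ratio (total parts = 4):
  spiny-fruited bitter: 3200 × 1/4 = 800
  spiny-fruited non-bitter: 3200 × 1/4 = 800
  smooth-fruited bitter: 3200 × 1/4 = 800
  smooth-fruited non-bitter: 3200 × 1/4 = 800
Contribution of smooth-fruited non-bitter: (821 − 800)² / 800 = 0.5513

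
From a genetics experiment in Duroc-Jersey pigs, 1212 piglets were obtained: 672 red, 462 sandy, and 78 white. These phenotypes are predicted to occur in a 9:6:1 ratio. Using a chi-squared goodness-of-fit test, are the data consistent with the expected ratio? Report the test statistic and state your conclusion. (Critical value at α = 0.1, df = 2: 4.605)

The 9:6:1 ratio has 16 parts, so with N = 1212 the expected counts are:
  red: 1212 × 9/16 = 681.75
  sandy: 1212 × 6/16 = 454.5
  white: 1212 × 1/16 = 75.75
χ² = Σ (O − E)² / E
  red: (672 − 681.75)² / 681.75 = 0.1394
  sandy: (462 − 454.5)² / 454.5 = 0.1238
  white: (78 − 75.75)² / 75.75 = 0.0668
χ² = 0.1394 + 0.1238 + 0.0668 = 0.330
Degrees of freedom = 3 − 1 = 2; critical value at α = 0.1 is 4.605.
Since 0.330 < 4.605, we fail to reject the null hypothesis — the data are consistent with the 9:6:1 ratio.

0.330; consistent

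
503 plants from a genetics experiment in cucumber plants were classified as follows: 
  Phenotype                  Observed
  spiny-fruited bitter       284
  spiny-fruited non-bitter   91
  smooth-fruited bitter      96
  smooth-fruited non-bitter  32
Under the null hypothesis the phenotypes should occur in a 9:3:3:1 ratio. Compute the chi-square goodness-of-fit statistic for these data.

0.161

Total ratio parts = 16. Expected numbers out of 503:
  spiny-fruited bitter: 503 × 9/16 = 282.9375
  spiny-fruited non-bitter: 503 × 3/16 = 94.3125
  smooth-fruited bitter: 503 × 3/16 = 94.3125
  smooth-fruited non-bitter: 503 × 1/16 = 31.4375
χ² = Σ (O − E)² / E
  spiny-fruited bitter: (284 − 282.9375)² / 282.9375 = 0.0040
  spiny-fruited non-bitter: (91 − 94.3125)² / 94.3125 = 0.1163
  smooth-fruited bitter: (96 − 94.3125)² / 94.3125 = 0.0302
  smooth-fruited non-bitter: (32 − 31.4375)² / 31.4375 = 0.0101
χ² = 0.0040 + 0.1163 + 0.0302 + 0.0101 = 0.1606 ≈ 0.161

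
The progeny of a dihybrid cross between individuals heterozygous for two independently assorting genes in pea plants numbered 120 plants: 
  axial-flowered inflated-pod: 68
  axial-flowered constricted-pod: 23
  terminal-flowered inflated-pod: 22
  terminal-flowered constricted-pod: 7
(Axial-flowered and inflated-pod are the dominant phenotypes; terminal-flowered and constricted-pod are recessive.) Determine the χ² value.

A dihybrid F₂ with independent assortment and complete dominance at both loci gives a 9:3:3:1 phenotypic ratio.
Total ratio parts = 16. Expected numbers out of 120:
  axial-flowered inflated-pod: 120 × 9/16 = 67.5
  axial-flowered constricted-pod: 120 × 3/16 = 22.5
  terminal-flowered inflated-pod: 120 × 3/16 = 22.5
  terminal-flowered constricted-pod: 120 × 1/16 = 7.5
χ² = Σ (O − E)² / E
  axial-flowered inflated-pod: (68 − 67.5)² / 67.5 = 0.0037
  axial-flowered constricted-pod: (23 − 22.5)² / 22.5 = 0.0111
  terminal-flowered inflated-pod: (22 − 22.5)² / 22.5 = 0.0111
  terminal-flowered constricted-pod: (7 − 7.5)² / 7.5 = 0.0333
χ² = 0.0037 + 0.0111 + 0.0111 + 0.0333 = 0.0592 ≈ 0.059

0.059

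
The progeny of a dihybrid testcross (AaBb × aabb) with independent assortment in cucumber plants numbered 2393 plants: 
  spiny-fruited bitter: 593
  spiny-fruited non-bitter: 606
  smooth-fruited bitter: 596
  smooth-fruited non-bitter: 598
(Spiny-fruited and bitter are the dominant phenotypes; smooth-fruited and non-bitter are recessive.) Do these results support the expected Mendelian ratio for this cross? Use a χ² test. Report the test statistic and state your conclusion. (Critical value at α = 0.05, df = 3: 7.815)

A dihybrid testcross with independent assortment gives a 1:1:1:1 ratio.
The 1:1:1:1 ratio has 4 parts, so with N = 2393 the expected counts are:
  spiny-fruited bitter: 2393 × 1/4 = 598.25
  spiny-fruited non-bitter: 2393 × 1/4 = 598.25
  smooth-fruited bitter: 2393 × 1/4 = 598.25
  smooth-fruited non-bitter: 2393 × 1/4 = 598.25
χ² = Σ (O − E)² / E
  spiny-fruited bitter: (593 − 598.25)² / 598.25 = 0.0461
  spiny-fruited non-bitter: (606 − 598.25)² / 598.25 = 0.1004
  smooth-fruited bitter: (596 − 598.25)² / 598.25 = 0.0085
  smooth-fruited non-bitter: (598 − 598.25)² / 598.25 = 0.0001
χ² = 0.0461 + 0.1004 + 0.0085 + 0.0001 = 0.1551 ≈ 0.155
Degrees of freedom = 4 − 1 = 3; critical value at α = 0.05 is 7.815.
Since 0.155 < 7.815, we fail to reject the null hypothesis — the data are consistent with the 1:1:1:1 ratio.

0.155; consistent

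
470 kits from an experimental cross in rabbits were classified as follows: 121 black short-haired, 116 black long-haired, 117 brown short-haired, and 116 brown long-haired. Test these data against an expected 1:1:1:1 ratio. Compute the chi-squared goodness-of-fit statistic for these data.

0.145

Total ratio parts = 4. Expected numbers out of 470:
  black short-haired: 470 × 1/4 = 117.5
  black long-haired: 470 × 1/4 = 117.5
  brown short-haired: 470 × 1/4 = 117.5
  brown long-haired: 470 × 1/4 = 117.5
χ² = Σ (O − E)² / E
  black short-haired: (121 − 117.5)² / 117.5 = 0.1043
  black long-haired: (116 − 117.5)² / 117.5 = 0.0191
  brown short-haired: (117 − 117.5)² / 117.5 = 0.0021
  brown long-haired: (116 − 117.5)² / 117.5 = 0.0191
χ² = 0.1043 + 0.0191 + 0.0021 + 0.0191 = 0.1446 ≈ 0.145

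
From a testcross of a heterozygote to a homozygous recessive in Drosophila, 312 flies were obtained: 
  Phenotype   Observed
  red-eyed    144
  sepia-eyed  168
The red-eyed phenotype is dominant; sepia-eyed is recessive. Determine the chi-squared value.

A testcross of a heterozygote (Aa × aa) gives a 1:1 phenotypic ratio.
Total ratio parts = 2. Expected numbers out of 312:
  red-eyed: 312 × 1/2 = 156
  sepia-eyed: 312 × 1/2 = 156
χ² = Σ (O − E)² / E
  red-eyed: (144 − 156)² / 156 = 0.9231
  sepia-eyed: (168 − 156)² / 156 = 0.9231
χ² = 0.9231 + 0.9231 = 1.8462 ≈ 1.846

1.846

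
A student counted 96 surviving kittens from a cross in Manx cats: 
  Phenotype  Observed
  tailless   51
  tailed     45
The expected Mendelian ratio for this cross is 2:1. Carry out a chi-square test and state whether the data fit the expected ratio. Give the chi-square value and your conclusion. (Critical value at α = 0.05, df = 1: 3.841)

7.922; not consistent

The 2:1 ratio has 3 parts, so with N = 96 the expected counts are:
  tailless: 96 × 2/3 = 64
  tailed: 96 × 1/3 = 32
χ² = Σ (O − E)² / E
  tailless: (51 − 64)² / 64 = 2.6406
  tailed: (45 − 32)² / 32 = 5.2812
χ² = 2.6406 + 5.2812 = 7.9218 ≈ 7.922
Degrees of freedom = 2 − 1 = 1; critical value at α = 0.05 is 3.841.
Since 7.922 > 3.841, we reject the null hypothesis — the data do not fit the 2:1 ratio.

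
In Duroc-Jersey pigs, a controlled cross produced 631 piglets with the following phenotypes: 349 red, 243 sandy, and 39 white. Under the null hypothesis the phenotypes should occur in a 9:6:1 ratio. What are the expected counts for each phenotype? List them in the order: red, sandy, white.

354.9375, 236.625, 39.4375

The 9:6:1 ratio has 16 parts, so with N = 631 the expected counts are:
  red: 631 × 9/16 = 354.9375
  sandy: 631 × 6/16 = 236.625
  white: 631 × 1/16 = 39.4375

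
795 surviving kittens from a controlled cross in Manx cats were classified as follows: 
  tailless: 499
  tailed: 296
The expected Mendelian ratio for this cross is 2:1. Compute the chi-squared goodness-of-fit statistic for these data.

5.440

Under the 2:1 hypothesis (Σ ratio = 3, N = 795):
  tailless: 795 × 2/3 = 530
  tailed: 795 × 1/3 = 265
χ² = Σ (O − E)² / E
  tailless: (499 − 530)² / 530 = 1.8132
  tailed: (296 − 265)² / 265 = 3.6264
χ² = 1.8132 + 3.6264 = 5.4396 ≈ 5.440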